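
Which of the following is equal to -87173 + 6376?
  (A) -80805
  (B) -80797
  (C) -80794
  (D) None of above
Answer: B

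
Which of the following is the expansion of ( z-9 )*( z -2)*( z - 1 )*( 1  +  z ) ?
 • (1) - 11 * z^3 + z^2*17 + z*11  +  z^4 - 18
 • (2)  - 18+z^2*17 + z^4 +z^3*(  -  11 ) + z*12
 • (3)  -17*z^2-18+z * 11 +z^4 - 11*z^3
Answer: 1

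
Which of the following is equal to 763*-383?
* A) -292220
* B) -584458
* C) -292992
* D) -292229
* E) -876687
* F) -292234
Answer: D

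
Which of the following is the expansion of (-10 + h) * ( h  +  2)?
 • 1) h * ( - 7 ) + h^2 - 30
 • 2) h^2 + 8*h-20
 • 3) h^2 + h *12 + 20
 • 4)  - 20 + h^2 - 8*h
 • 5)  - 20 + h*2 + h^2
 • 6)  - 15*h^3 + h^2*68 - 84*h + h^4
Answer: 4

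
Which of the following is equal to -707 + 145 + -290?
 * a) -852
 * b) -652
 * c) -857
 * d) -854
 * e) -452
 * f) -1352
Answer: a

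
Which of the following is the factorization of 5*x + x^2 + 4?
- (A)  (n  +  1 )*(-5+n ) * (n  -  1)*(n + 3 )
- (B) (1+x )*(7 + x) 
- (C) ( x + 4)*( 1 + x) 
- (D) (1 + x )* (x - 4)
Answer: C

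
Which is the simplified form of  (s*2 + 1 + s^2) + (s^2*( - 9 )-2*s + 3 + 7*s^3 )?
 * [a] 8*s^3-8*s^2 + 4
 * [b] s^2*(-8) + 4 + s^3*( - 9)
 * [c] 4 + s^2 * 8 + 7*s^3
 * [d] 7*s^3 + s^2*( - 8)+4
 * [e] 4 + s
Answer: d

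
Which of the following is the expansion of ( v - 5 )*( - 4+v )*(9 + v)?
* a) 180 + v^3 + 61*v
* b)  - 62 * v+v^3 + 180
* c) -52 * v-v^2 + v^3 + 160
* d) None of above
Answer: d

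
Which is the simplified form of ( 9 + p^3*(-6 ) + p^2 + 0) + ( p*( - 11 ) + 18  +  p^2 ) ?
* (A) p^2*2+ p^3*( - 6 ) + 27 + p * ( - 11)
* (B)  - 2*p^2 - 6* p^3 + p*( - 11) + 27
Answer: A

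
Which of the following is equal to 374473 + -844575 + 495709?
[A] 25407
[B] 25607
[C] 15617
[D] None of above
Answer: B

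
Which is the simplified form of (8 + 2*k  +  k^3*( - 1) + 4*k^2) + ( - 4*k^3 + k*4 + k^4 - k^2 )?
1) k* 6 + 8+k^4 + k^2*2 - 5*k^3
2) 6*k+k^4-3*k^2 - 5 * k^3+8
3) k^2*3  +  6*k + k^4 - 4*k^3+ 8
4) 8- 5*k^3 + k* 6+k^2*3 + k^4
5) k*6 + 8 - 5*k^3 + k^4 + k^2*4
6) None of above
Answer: 4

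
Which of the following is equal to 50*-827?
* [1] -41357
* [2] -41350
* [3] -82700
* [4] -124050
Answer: 2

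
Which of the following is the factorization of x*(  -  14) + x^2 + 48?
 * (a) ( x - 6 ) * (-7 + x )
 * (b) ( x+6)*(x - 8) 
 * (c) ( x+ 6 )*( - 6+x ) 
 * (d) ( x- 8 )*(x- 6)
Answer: d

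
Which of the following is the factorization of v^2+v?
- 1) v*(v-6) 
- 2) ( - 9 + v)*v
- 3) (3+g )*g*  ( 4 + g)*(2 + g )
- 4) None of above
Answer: 4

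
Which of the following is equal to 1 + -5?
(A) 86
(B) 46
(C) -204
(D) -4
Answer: D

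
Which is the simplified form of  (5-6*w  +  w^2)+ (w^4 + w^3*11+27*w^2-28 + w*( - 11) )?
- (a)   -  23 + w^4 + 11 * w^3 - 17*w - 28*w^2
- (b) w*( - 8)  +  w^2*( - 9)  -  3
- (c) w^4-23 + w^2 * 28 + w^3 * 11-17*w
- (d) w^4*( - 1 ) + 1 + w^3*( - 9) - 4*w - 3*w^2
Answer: c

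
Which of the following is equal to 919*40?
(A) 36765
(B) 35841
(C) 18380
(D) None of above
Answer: D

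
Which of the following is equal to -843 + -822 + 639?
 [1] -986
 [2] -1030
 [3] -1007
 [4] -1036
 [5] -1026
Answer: 5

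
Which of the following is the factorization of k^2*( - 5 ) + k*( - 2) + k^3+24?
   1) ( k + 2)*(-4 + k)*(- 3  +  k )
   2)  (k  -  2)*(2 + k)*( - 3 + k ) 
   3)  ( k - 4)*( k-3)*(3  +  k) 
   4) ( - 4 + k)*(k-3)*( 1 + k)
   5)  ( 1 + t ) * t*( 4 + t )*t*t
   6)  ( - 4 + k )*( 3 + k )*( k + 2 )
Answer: 1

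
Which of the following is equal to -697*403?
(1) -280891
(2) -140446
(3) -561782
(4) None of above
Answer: 1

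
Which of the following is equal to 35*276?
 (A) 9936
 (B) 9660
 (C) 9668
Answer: B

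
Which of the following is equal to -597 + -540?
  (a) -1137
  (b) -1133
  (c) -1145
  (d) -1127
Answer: a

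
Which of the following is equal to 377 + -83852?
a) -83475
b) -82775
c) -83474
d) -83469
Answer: a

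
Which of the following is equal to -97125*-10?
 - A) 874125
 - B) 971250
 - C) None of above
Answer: B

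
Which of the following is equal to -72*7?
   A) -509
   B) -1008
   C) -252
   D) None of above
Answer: D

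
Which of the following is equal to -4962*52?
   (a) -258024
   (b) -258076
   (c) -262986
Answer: a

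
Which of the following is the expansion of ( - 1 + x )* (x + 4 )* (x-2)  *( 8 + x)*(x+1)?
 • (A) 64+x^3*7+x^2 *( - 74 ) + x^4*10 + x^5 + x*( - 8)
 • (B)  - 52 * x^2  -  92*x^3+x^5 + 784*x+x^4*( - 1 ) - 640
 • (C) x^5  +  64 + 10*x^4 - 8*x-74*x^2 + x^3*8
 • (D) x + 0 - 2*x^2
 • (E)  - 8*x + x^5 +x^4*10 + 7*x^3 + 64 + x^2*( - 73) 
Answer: A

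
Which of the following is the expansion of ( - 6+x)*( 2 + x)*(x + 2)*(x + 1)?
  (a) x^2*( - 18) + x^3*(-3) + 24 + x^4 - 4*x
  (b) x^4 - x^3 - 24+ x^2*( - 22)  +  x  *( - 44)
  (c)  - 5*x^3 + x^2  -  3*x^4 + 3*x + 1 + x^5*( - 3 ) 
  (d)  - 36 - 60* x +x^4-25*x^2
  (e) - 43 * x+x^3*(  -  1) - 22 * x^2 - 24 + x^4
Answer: b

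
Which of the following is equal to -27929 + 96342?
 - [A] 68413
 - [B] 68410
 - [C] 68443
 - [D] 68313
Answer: A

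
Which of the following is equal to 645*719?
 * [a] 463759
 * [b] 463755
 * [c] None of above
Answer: b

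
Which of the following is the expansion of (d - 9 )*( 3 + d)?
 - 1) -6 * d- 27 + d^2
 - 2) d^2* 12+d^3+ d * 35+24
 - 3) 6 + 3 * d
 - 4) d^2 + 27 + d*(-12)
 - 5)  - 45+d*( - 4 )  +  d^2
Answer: 1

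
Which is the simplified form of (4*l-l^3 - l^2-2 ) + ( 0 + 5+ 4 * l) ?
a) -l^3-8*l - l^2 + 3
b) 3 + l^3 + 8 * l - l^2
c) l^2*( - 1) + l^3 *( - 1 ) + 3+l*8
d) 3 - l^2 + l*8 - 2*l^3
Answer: c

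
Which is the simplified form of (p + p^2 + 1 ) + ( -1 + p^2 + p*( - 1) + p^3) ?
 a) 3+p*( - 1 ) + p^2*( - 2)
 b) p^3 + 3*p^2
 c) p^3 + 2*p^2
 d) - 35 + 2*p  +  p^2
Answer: c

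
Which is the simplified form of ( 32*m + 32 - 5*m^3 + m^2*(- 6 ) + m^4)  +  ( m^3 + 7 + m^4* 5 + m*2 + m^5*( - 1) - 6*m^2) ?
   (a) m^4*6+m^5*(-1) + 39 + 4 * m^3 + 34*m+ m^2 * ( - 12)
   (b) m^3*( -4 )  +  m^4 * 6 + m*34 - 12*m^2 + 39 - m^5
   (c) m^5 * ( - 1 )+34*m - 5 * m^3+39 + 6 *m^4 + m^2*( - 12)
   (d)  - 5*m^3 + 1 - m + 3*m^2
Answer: b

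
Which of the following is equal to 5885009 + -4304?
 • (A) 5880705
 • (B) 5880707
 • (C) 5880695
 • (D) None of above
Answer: A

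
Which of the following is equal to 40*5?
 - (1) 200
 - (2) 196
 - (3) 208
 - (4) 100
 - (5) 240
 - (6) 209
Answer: 1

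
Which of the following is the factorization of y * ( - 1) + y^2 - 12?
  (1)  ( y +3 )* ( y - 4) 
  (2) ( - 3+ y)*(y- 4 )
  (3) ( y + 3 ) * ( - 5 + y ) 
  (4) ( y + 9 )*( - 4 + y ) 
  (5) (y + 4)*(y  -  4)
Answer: 1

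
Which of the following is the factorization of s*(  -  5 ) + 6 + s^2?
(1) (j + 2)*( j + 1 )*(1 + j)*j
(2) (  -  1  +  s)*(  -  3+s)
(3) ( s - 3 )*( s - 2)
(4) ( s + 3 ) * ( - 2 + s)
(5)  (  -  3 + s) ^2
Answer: 3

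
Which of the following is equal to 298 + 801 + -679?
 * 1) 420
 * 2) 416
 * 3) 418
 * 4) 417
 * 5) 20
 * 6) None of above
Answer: 1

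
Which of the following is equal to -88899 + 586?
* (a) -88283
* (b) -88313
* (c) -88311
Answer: b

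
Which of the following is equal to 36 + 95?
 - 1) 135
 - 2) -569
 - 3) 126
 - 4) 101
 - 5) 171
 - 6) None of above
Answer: 6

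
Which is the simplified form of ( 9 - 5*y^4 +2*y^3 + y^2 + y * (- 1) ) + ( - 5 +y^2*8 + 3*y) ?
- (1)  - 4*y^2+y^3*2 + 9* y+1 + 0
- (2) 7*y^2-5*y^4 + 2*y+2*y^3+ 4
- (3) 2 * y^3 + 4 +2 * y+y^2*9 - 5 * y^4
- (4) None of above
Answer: 3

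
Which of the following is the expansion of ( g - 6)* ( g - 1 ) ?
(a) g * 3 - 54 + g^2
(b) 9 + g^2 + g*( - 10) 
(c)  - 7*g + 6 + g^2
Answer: c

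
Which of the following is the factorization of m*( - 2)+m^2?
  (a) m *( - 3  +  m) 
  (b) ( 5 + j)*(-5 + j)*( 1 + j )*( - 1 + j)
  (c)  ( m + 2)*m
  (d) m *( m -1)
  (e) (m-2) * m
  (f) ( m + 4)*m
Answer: e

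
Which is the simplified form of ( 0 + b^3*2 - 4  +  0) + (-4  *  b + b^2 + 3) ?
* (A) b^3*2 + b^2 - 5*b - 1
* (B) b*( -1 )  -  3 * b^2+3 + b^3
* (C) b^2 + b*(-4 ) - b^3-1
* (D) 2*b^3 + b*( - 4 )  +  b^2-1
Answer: D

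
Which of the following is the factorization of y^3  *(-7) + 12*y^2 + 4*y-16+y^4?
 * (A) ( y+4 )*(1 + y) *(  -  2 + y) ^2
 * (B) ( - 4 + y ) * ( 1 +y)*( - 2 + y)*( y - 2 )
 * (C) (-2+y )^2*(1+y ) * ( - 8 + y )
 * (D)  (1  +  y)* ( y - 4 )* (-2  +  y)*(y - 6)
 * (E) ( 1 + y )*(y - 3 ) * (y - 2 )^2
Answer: B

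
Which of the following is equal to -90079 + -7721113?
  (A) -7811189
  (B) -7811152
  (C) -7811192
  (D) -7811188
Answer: C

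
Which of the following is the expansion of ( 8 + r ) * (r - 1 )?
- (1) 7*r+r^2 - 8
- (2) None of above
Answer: 1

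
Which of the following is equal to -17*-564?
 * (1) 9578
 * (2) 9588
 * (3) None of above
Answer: 2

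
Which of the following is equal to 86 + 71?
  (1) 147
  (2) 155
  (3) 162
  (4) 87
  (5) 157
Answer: 5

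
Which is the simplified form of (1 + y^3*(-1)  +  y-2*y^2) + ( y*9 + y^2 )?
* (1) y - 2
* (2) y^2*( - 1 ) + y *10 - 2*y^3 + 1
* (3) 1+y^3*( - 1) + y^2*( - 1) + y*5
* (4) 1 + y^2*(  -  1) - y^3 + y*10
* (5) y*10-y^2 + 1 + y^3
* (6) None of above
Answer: 4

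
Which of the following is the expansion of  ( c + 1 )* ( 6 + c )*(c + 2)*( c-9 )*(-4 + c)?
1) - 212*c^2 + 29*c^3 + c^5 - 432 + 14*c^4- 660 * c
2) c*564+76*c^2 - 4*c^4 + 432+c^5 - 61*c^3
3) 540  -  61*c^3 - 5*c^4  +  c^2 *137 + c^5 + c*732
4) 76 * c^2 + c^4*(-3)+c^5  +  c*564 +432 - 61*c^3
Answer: 2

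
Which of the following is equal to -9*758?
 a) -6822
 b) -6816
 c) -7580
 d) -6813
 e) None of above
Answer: a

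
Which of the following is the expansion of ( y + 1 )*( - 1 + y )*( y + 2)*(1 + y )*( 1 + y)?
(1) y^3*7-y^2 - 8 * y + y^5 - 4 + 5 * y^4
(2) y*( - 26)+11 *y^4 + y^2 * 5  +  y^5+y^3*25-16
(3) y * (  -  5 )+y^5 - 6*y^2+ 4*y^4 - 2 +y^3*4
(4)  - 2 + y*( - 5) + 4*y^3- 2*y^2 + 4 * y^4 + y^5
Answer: 4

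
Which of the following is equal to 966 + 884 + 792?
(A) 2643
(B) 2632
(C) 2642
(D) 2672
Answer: C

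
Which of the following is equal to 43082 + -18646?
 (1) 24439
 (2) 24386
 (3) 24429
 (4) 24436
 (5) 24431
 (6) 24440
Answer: 4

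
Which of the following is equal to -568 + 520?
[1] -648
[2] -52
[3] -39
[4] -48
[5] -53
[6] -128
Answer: 4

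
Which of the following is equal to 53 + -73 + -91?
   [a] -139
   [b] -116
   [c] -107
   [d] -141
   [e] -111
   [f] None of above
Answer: e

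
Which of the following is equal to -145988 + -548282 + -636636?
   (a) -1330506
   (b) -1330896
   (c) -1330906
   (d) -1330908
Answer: c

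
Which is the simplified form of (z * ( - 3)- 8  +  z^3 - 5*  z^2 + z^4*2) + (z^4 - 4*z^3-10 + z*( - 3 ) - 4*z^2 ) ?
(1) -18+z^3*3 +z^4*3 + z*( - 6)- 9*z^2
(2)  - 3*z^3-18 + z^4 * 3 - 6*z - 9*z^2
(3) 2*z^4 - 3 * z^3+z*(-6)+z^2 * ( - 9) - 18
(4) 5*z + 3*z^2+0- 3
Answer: 2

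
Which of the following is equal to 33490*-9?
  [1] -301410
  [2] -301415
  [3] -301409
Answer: 1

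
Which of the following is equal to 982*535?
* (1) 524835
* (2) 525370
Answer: 2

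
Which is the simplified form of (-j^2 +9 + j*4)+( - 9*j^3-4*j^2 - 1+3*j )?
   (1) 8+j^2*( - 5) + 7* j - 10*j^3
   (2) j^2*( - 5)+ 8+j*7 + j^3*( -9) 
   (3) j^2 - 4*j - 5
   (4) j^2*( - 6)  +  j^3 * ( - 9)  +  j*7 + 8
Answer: 2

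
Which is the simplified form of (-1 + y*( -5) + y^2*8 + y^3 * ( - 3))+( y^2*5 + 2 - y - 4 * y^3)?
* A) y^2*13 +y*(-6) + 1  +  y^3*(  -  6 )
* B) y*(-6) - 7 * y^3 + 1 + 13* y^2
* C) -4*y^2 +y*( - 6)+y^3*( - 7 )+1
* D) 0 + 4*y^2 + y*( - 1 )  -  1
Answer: B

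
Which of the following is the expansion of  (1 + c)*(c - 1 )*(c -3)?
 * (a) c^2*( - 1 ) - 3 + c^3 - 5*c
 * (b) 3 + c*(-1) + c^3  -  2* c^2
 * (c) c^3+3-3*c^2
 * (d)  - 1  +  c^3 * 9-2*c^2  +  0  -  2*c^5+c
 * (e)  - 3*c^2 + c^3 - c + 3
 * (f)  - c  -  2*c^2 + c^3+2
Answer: e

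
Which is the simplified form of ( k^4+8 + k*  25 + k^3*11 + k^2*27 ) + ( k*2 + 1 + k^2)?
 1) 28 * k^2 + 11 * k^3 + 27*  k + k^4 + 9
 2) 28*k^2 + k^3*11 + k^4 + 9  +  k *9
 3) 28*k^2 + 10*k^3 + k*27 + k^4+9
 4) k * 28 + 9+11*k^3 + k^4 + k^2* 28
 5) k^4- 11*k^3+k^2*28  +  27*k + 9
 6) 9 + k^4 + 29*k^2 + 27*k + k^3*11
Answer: 1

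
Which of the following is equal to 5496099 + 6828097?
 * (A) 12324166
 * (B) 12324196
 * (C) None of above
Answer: B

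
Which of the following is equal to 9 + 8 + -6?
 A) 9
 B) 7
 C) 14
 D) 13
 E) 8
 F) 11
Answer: F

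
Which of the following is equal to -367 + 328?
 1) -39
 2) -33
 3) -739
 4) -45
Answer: 1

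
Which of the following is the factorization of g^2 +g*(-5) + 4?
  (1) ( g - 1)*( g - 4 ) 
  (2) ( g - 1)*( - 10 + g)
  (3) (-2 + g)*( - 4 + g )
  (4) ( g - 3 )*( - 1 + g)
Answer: 1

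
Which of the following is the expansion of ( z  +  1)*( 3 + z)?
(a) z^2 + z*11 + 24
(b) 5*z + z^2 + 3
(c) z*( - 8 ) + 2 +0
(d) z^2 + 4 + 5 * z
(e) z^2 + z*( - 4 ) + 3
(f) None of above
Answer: f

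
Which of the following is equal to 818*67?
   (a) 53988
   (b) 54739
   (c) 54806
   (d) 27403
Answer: c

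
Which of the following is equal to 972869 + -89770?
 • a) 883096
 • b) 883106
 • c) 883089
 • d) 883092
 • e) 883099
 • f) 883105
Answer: e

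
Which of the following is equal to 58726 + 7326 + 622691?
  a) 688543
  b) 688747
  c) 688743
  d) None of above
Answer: c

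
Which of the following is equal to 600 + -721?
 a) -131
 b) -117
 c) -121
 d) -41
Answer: c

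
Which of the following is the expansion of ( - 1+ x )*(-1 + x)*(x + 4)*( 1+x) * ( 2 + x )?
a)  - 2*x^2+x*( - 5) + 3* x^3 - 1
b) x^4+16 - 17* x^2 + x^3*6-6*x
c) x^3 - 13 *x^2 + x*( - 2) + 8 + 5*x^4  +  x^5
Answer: c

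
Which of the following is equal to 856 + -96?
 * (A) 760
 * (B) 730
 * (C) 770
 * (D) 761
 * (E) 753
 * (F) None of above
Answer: A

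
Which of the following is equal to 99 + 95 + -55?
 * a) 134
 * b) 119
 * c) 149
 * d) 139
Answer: d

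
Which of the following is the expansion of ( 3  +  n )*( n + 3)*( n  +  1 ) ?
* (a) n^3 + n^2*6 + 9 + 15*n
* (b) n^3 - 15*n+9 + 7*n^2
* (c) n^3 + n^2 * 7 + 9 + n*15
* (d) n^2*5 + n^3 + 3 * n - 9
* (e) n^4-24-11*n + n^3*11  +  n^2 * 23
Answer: c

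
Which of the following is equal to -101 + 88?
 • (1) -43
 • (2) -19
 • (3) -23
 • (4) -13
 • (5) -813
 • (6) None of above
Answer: 4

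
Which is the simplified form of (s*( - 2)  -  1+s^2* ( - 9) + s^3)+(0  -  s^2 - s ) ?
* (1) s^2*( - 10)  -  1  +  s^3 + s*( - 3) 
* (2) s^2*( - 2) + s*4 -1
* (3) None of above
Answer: 1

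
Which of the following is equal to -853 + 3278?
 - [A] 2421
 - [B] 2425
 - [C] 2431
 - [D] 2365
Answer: B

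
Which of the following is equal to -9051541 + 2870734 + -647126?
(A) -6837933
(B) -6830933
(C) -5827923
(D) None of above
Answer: D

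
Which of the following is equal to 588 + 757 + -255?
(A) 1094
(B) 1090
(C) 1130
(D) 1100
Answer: B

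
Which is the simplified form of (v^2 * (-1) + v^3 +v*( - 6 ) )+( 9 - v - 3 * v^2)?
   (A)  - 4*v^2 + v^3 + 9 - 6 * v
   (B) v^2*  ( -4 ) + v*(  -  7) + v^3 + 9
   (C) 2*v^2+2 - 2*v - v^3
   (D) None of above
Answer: B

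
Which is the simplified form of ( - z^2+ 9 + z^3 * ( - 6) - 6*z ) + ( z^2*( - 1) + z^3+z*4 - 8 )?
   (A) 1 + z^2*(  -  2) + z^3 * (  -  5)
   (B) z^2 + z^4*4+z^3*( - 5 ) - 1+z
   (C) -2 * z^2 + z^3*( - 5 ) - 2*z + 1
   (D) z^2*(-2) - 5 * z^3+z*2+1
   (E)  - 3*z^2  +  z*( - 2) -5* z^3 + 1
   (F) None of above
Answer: C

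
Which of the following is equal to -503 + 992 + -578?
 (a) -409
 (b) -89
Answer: b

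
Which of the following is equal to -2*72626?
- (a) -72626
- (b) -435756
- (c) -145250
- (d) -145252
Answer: d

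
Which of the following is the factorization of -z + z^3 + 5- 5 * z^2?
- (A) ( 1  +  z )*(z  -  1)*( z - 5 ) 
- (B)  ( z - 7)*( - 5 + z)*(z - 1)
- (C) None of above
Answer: A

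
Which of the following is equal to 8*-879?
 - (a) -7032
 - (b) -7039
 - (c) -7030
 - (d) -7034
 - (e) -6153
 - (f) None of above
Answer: a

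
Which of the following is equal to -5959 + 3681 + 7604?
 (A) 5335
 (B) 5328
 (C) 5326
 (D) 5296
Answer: C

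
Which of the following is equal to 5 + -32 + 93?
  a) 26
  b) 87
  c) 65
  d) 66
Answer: d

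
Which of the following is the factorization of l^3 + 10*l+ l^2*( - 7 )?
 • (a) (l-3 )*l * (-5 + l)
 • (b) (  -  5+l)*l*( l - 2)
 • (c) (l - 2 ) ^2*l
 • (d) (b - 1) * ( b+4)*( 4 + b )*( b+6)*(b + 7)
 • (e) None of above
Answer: b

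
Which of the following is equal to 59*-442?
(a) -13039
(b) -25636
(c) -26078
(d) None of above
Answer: c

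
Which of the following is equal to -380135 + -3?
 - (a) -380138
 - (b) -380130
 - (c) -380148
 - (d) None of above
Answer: a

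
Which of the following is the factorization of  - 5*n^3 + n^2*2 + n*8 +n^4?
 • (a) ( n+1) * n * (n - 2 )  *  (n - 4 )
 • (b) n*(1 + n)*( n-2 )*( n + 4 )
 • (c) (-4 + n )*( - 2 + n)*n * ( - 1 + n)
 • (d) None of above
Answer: a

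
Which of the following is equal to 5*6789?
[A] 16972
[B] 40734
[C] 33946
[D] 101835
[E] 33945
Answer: E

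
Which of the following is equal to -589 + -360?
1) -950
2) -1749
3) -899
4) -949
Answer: 4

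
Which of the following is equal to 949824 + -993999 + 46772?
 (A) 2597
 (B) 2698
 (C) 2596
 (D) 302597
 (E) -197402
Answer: A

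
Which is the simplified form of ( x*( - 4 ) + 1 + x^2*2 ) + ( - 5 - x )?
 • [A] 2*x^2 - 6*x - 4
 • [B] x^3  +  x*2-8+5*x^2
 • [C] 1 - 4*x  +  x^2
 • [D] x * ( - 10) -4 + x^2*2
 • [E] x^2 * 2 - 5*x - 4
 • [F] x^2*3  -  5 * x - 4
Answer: E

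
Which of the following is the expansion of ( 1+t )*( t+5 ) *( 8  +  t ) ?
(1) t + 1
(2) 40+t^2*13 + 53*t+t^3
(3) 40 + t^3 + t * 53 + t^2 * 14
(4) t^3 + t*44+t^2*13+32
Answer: 3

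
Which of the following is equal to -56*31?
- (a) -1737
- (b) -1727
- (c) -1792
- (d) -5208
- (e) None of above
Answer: e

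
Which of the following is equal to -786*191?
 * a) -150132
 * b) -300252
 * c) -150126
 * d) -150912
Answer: c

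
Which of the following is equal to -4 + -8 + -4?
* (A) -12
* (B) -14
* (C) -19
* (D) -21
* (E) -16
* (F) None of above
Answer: E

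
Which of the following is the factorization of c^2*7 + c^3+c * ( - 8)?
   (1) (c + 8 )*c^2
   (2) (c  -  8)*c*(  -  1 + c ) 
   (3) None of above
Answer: 3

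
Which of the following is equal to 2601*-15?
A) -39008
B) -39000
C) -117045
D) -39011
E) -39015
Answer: E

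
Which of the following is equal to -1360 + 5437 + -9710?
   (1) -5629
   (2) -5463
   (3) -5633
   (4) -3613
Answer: 3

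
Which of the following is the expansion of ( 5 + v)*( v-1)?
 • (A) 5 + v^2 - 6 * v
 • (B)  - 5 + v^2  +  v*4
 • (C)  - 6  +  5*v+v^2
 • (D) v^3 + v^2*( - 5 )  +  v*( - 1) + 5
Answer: B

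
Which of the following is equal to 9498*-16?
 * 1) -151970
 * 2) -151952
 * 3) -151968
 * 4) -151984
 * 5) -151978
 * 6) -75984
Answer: 3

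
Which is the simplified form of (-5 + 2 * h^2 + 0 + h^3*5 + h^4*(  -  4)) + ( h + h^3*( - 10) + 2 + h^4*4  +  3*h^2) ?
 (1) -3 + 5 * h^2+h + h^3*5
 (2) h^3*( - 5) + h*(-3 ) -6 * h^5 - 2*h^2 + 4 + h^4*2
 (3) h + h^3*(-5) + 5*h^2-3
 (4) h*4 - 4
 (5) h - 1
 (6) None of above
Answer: 3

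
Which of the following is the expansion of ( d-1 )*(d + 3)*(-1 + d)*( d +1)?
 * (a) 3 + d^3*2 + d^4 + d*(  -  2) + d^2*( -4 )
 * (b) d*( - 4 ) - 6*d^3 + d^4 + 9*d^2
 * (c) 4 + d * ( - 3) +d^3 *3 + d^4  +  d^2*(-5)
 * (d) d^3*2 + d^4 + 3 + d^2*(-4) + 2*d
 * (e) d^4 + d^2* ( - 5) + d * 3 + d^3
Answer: a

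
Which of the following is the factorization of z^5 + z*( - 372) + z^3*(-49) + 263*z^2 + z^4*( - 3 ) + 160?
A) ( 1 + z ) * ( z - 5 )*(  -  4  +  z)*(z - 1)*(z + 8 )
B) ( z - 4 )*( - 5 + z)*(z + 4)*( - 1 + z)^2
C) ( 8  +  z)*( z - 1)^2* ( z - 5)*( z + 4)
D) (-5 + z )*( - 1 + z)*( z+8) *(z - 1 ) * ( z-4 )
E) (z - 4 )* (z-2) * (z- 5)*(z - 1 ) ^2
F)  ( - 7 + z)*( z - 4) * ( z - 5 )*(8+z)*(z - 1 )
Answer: D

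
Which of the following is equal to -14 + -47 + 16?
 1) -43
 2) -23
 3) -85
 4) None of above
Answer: 4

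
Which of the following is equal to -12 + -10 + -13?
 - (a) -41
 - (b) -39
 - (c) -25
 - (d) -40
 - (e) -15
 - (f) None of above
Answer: f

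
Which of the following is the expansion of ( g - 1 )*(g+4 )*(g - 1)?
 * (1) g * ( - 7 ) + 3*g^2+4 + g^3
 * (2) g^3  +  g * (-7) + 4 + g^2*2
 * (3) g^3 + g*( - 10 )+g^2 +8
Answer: 2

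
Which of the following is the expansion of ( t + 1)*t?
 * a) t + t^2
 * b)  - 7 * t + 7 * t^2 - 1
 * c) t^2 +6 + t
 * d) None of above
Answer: a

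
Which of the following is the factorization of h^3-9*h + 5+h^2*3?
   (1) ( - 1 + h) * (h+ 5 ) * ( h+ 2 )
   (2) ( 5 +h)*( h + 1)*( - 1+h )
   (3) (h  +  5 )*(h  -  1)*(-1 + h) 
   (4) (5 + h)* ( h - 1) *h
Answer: 3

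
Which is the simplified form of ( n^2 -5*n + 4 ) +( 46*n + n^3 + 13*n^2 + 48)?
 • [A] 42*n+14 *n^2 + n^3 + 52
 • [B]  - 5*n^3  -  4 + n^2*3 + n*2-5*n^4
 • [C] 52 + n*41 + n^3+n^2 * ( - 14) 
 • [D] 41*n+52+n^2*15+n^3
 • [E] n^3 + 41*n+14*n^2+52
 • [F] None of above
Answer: E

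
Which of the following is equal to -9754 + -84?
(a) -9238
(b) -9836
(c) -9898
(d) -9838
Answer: d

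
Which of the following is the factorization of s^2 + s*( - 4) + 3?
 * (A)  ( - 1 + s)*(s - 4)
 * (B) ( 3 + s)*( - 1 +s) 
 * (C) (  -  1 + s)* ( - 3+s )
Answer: C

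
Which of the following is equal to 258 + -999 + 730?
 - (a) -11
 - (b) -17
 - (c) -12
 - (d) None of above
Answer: a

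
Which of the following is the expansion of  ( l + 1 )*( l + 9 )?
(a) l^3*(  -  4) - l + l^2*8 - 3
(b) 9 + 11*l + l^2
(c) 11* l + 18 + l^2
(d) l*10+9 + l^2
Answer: d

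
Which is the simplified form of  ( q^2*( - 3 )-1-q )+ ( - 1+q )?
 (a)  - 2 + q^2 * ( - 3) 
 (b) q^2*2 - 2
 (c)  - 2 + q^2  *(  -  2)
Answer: a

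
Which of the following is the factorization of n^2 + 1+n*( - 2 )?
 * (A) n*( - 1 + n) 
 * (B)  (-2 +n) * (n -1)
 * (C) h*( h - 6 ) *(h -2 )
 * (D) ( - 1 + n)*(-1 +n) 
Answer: D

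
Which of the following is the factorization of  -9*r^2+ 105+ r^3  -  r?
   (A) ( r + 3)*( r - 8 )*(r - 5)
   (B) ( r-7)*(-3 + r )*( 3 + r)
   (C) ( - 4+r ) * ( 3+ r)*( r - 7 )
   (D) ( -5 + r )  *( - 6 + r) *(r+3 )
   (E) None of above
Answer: E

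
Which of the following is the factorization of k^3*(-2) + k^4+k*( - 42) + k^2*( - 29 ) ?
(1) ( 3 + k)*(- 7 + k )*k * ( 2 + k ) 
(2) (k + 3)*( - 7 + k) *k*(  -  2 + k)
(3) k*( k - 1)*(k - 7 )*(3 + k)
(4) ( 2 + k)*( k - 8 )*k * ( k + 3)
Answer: 1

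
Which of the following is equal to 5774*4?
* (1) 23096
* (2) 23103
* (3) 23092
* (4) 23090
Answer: 1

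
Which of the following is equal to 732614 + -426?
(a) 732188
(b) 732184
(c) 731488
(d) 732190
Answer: a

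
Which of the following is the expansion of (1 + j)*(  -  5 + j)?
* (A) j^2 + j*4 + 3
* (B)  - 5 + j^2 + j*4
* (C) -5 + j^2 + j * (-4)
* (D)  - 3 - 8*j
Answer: C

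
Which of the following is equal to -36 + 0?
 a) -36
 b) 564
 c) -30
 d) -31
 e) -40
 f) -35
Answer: a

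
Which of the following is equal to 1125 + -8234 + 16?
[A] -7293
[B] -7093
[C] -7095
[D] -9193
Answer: B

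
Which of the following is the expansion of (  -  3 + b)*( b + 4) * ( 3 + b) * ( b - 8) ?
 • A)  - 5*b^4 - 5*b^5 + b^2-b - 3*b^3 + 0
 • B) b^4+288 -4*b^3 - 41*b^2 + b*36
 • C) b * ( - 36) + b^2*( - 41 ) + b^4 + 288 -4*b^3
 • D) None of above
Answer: B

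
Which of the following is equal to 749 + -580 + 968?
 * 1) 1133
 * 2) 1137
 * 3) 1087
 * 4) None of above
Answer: 2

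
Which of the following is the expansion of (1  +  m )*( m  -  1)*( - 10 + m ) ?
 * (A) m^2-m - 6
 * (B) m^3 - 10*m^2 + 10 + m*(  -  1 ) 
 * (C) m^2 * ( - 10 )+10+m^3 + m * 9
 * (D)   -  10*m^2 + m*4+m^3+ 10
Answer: B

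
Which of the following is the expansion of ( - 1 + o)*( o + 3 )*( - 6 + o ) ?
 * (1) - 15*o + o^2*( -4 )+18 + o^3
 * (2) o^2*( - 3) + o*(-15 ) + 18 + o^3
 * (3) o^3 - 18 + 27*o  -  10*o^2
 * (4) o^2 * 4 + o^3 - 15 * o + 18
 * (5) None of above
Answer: 1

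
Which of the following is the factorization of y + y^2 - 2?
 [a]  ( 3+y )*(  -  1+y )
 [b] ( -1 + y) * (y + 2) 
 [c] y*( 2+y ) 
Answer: b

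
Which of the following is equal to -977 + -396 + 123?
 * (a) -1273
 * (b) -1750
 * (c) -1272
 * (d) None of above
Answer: d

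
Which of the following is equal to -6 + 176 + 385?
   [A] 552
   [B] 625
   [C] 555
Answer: C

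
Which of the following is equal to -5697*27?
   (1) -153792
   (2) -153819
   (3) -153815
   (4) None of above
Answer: 2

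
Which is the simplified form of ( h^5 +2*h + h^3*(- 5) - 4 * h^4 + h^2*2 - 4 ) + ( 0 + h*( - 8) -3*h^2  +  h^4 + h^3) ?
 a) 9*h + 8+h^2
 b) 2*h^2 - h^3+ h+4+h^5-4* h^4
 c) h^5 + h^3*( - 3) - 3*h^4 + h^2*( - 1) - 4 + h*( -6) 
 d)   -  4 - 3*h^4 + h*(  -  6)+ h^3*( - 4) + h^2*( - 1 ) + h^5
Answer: d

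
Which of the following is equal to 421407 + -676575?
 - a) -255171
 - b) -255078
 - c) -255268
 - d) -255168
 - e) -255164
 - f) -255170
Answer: d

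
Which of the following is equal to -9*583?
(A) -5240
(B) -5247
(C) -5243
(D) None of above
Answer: B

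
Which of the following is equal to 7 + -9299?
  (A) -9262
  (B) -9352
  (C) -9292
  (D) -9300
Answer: C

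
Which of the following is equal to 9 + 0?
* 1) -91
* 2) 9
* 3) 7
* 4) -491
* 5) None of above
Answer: 2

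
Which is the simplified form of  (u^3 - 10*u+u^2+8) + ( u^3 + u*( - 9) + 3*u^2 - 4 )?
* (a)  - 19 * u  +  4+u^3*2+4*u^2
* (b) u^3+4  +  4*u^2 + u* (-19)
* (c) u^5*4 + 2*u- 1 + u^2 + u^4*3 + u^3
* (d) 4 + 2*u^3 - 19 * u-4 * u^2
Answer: a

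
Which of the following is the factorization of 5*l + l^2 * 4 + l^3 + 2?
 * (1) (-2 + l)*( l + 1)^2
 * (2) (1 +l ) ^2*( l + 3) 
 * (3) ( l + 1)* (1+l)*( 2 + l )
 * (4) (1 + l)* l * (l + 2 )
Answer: 3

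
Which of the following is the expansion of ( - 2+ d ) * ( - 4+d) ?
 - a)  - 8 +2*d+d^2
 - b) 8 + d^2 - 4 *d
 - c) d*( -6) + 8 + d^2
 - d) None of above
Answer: c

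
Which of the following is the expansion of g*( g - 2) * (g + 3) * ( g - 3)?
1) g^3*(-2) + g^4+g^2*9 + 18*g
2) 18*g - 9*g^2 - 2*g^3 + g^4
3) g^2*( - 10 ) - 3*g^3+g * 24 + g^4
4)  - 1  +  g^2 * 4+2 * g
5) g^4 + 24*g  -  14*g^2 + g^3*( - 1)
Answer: 2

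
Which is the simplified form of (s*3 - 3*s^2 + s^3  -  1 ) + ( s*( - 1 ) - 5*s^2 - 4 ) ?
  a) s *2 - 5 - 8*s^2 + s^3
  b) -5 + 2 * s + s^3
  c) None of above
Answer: a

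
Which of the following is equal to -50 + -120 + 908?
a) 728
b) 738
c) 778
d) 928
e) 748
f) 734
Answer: b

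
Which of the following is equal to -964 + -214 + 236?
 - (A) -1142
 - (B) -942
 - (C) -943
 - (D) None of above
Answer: B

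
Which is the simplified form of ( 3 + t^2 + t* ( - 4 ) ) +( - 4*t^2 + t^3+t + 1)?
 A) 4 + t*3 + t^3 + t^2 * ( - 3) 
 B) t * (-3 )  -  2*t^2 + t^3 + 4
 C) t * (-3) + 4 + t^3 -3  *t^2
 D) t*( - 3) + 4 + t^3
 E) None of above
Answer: C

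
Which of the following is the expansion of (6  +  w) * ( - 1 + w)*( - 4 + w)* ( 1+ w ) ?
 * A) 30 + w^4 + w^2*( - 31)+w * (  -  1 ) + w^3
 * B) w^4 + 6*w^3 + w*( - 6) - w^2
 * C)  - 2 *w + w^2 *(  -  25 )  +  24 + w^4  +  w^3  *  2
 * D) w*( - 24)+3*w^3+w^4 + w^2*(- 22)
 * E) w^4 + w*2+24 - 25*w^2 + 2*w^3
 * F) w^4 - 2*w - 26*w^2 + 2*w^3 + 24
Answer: C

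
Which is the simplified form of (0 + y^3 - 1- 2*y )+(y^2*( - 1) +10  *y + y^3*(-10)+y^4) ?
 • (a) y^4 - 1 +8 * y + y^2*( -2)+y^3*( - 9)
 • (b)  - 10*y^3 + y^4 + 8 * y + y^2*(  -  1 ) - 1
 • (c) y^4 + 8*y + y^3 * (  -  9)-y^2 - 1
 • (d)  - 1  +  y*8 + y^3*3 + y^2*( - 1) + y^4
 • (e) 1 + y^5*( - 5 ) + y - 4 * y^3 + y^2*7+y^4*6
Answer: c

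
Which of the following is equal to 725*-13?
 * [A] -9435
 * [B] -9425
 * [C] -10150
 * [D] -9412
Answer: B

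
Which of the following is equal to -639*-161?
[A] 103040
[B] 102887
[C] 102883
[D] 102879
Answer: D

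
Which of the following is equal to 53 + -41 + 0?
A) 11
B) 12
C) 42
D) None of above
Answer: B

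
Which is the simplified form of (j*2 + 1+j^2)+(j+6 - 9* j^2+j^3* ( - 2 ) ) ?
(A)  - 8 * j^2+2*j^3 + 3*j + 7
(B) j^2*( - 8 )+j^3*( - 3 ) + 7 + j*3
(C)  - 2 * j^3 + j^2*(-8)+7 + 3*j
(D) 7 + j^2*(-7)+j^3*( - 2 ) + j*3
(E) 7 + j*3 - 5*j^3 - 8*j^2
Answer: C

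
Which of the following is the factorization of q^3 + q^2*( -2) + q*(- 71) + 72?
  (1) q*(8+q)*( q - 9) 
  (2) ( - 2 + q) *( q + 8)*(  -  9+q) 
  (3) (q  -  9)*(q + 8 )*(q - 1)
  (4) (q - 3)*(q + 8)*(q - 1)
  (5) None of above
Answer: 3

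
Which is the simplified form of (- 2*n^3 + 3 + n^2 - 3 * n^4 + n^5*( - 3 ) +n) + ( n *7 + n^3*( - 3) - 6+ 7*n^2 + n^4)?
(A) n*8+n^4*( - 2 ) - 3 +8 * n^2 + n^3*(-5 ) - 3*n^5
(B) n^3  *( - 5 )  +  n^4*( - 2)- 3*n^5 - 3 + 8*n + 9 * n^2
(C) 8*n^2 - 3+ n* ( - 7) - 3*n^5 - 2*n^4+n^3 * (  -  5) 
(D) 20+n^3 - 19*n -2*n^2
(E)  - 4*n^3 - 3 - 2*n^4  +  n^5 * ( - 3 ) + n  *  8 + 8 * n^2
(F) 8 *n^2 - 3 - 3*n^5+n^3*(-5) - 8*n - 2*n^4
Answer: A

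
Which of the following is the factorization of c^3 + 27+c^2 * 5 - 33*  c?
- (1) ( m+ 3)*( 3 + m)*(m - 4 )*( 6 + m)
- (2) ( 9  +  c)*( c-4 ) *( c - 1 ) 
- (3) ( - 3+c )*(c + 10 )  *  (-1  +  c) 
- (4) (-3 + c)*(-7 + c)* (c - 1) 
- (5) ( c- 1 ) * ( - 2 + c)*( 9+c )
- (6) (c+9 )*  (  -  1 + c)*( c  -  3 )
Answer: 6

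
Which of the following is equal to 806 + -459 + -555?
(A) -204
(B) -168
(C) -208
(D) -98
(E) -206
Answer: C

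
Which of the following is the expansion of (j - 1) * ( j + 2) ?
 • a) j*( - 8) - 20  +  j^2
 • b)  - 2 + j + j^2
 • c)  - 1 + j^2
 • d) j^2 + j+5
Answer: b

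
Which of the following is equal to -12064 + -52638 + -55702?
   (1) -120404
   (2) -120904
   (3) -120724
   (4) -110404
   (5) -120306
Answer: 1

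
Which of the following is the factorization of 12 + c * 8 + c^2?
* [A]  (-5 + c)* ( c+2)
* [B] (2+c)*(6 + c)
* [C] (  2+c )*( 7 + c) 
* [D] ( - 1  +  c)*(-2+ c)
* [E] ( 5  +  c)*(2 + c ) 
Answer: B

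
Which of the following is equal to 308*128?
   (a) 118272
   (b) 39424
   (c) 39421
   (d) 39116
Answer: b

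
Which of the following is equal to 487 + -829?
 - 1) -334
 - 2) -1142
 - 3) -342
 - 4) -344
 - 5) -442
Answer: 3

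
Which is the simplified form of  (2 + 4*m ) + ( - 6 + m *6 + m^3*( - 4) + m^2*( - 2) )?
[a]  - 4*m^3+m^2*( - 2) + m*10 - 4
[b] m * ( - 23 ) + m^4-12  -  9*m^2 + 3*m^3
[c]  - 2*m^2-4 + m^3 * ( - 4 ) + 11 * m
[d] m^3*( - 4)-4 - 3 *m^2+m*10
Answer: a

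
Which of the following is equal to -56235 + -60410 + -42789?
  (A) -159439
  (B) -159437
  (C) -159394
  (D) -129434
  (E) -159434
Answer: E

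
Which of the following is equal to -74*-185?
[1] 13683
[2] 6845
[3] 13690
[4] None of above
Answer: 3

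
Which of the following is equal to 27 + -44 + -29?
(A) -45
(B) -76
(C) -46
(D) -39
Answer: C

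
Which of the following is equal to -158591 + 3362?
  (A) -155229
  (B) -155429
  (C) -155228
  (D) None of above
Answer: A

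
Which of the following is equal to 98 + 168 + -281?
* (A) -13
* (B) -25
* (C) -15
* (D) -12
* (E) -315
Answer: C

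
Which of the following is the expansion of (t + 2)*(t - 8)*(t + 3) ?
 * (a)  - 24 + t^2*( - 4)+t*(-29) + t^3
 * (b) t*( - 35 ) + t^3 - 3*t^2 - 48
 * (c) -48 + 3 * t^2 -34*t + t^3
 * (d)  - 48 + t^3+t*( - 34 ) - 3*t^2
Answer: d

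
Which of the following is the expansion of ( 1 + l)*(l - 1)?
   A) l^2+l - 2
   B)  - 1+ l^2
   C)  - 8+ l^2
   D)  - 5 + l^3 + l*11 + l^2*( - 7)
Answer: B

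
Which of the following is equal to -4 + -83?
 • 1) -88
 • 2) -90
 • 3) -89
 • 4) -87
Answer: 4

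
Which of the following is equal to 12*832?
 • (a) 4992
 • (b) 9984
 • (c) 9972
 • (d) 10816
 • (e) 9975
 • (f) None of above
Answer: b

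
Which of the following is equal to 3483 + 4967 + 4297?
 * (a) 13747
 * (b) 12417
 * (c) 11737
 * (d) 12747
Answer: d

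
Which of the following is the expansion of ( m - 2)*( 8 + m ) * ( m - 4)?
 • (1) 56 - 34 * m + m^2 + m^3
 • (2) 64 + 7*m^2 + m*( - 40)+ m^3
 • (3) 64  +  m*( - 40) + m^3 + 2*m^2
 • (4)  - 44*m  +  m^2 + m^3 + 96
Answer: 3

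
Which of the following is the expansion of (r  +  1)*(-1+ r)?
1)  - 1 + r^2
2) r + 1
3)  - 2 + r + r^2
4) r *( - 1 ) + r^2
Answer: 1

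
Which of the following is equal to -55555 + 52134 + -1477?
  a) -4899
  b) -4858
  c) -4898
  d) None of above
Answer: c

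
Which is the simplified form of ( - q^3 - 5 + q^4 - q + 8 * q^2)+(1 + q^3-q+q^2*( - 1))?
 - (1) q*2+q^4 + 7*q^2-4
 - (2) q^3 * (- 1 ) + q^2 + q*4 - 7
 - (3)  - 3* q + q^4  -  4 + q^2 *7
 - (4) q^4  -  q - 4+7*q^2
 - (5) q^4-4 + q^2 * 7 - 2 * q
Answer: 5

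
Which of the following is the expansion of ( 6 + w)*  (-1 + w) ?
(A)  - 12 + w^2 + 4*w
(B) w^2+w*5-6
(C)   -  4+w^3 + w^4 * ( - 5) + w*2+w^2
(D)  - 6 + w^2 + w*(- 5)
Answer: B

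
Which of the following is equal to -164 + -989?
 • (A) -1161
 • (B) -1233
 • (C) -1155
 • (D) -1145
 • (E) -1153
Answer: E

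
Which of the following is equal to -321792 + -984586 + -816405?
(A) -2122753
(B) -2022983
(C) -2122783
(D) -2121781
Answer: C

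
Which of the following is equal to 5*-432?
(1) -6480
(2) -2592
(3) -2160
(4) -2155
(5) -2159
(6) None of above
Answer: 3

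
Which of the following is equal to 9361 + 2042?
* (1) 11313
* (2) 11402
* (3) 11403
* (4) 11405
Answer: 3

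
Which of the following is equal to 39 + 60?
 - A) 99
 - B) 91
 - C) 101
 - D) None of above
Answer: A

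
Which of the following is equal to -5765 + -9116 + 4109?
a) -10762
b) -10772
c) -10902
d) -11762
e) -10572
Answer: b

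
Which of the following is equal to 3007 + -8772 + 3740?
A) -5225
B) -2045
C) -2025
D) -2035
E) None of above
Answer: C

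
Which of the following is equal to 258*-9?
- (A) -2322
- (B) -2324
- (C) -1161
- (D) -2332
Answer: A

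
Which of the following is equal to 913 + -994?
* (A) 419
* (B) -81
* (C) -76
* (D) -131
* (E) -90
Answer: B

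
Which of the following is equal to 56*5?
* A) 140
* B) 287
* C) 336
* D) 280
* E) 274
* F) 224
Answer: D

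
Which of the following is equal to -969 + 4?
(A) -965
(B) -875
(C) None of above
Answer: A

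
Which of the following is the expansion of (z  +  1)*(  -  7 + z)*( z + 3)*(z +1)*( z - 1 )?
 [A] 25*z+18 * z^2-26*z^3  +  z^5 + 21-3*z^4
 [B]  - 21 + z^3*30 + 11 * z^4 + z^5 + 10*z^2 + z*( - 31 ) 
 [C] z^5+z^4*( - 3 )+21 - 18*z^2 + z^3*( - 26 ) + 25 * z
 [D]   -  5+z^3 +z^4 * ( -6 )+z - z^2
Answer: C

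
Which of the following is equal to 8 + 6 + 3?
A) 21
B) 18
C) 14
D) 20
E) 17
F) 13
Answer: E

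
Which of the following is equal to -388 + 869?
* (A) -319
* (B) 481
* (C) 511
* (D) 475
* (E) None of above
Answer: B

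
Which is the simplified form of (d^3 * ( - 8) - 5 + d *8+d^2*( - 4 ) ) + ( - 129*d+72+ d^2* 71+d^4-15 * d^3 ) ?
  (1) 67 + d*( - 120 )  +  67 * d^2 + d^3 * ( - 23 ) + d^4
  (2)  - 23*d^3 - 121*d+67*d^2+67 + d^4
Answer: 2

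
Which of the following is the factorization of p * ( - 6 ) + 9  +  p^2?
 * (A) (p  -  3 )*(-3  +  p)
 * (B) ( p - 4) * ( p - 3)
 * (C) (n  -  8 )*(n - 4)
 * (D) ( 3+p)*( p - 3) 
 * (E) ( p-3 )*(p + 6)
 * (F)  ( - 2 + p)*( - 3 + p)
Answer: A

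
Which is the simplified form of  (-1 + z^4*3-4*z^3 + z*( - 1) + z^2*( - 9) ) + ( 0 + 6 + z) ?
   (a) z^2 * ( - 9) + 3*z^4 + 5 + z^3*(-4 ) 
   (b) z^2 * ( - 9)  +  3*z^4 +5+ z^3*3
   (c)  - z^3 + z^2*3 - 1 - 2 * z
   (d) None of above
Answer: a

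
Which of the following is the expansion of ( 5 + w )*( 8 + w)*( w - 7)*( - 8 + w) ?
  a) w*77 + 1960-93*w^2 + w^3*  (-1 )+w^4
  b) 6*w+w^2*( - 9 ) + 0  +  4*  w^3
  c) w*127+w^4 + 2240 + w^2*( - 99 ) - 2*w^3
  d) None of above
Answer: d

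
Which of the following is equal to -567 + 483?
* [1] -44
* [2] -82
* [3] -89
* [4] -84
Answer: 4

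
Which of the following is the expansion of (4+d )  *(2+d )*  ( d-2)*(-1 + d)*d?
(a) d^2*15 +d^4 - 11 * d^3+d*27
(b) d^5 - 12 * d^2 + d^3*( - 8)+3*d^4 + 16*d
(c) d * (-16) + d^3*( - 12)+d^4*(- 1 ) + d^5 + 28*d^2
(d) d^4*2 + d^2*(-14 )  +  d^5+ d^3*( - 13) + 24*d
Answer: b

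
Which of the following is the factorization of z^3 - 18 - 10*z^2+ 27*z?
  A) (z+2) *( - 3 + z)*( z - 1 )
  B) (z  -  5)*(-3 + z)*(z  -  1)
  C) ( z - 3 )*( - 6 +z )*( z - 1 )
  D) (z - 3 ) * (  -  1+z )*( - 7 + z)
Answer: C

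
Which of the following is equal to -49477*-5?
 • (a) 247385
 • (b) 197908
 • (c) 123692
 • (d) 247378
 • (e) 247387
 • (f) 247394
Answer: a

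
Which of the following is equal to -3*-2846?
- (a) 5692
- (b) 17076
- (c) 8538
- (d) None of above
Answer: c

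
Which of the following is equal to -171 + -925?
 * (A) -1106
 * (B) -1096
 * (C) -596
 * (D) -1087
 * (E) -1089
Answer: B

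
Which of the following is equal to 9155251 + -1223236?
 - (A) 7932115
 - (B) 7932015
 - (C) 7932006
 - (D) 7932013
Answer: B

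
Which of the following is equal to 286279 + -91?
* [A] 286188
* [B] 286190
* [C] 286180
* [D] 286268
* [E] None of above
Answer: A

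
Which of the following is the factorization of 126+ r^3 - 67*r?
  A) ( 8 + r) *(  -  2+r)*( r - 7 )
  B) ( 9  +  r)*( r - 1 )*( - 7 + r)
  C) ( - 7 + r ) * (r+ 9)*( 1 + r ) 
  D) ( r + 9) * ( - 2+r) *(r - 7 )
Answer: D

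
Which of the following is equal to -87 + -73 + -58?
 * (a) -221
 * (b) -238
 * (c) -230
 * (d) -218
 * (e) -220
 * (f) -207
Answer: d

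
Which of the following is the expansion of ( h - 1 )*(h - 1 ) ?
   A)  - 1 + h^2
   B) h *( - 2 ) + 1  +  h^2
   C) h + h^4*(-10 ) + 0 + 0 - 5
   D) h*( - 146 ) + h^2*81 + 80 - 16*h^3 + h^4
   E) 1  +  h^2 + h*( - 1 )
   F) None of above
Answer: B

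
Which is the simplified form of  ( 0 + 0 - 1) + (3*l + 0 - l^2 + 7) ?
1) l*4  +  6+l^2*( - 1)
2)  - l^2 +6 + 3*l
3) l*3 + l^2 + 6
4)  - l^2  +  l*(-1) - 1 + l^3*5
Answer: 2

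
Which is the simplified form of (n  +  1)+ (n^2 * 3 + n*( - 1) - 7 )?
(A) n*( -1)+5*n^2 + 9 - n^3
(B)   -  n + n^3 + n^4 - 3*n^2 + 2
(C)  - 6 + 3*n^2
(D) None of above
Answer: C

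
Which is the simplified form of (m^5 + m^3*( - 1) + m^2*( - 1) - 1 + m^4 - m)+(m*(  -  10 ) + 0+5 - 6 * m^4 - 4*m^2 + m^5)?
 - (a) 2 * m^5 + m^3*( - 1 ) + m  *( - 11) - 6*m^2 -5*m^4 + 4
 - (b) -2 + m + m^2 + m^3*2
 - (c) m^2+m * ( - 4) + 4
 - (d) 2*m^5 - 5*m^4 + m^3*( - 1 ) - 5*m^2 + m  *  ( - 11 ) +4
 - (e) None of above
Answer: d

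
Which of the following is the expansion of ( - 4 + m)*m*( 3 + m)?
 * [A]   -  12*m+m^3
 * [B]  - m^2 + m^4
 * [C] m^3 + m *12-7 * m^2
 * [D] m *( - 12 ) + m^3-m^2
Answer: D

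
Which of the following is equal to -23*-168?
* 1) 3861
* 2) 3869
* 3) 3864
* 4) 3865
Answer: 3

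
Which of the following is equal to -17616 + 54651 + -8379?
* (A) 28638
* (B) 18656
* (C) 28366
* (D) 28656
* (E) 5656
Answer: D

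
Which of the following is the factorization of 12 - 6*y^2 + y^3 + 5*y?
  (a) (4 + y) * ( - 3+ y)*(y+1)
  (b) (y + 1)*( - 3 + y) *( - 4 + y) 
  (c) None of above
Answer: b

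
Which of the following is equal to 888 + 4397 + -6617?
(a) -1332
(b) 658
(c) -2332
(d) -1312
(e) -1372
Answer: a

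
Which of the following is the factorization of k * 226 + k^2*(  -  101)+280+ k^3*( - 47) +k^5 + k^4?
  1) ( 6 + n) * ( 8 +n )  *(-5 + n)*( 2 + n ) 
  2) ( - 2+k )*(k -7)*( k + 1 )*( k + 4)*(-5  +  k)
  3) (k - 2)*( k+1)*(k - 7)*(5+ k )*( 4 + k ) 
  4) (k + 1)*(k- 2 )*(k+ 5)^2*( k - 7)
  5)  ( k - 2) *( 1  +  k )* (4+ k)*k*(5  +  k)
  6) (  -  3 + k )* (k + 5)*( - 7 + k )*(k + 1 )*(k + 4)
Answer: 3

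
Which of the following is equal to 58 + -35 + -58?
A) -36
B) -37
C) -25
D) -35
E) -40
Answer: D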